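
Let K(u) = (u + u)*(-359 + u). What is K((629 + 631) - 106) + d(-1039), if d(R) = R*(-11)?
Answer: 1846289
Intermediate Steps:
d(R) = -11*R
K(u) = 2*u*(-359 + u) (K(u) = (2*u)*(-359 + u) = 2*u*(-359 + u))
K((629 + 631) - 106) + d(-1039) = 2*((629 + 631) - 106)*(-359 + ((629 + 631) - 106)) - 11*(-1039) = 2*(1260 - 106)*(-359 + (1260 - 106)) + 11429 = 2*1154*(-359 + 1154) + 11429 = 2*1154*795 + 11429 = 1834860 + 11429 = 1846289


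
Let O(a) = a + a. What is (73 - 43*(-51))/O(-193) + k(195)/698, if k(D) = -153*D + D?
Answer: -3255677/67357 ≈ -48.335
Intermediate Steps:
O(a) = 2*a
k(D) = -152*D
(73 - 43*(-51))/O(-193) + k(195)/698 = (73 - 43*(-51))/((2*(-193))) - 152*195/698 = (73 + 2193)/(-386) - 29640*1/698 = 2266*(-1/386) - 14820/349 = -1133/193 - 14820/349 = -3255677/67357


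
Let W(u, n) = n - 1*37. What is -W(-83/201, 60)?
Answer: -23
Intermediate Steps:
W(u, n) = -37 + n (W(u, n) = n - 37 = -37 + n)
-W(-83/201, 60) = -(-37 + 60) = -1*23 = -23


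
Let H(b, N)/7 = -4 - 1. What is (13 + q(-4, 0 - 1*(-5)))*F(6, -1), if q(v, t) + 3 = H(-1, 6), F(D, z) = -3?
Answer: 75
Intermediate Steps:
H(b, N) = -35 (H(b, N) = 7*(-4 - 1) = 7*(-5) = -35)
q(v, t) = -38 (q(v, t) = -3 - 35 = -38)
(13 + q(-4, 0 - 1*(-5)))*F(6, -1) = (13 - 38)*(-3) = -25*(-3) = 75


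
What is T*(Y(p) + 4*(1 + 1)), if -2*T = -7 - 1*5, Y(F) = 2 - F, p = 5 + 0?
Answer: 30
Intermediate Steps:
p = 5
T = 6 (T = -(-7 - 1*5)/2 = -(-7 - 5)/2 = -½*(-12) = 6)
T*(Y(p) + 4*(1 + 1)) = 6*((2 - 1*5) + 4*(1 + 1)) = 6*((2 - 5) + 4*2) = 6*(-3 + 8) = 6*5 = 30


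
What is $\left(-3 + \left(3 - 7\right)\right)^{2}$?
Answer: $49$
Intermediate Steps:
$\left(-3 + \left(3 - 7\right)\right)^{2} = \left(-3 - 4\right)^{2} = \left(-7\right)^{2} = 49$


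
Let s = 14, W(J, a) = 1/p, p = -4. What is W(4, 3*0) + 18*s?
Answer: 1007/4 ≈ 251.75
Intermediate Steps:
W(J, a) = -1/4 (W(J, a) = 1/(-4) = -1/4)
W(4, 3*0) + 18*s = -1/4 + 18*14 = -1/4 + 252 = 1007/4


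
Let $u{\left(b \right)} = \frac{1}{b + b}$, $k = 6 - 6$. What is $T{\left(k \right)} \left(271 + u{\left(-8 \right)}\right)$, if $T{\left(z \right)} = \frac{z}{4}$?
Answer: $0$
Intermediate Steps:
$k = 0$
$T{\left(z \right)} = \frac{z}{4}$ ($T{\left(z \right)} = z \frac{1}{4} = \frac{z}{4}$)
$u{\left(b \right)} = \frac{1}{2 b}$
$T{\left(k \right)} \left(271 + u{\left(-8 \right)}\right) = \frac{1}{4} \cdot 0 \left(271 + \frac{1}{2 \left(-8\right)}\right) = 0 \left(271 + \frac{1}{2} \left(- \frac{1}{8}\right)\right) = 0 \left(271 - \frac{1}{16}\right) = 0 \cdot \frac{4335}{16} = 0$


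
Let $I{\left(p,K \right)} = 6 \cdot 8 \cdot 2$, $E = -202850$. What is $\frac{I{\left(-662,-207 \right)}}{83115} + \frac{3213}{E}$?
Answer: $- \frac{16504993}{1123991850} \approx -0.014684$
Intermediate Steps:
$I{\left(p,K \right)} = 96$ ($I{\left(p,K \right)} = 48 \cdot 2 = 96$)
$\frac{I{\left(-662,-207 \right)}}{83115} + \frac{3213}{E} = \frac{96}{83115} + \frac{3213}{-202850} = 96 \cdot \frac{1}{83115} + 3213 \left(- \frac{1}{202850}\right) = \frac{32}{27705} - \frac{3213}{202850} = - \frac{16504993}{1123991850}$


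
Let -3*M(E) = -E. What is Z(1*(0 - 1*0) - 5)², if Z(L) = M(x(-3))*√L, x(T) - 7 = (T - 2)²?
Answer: -5120/9 ≈ -568.89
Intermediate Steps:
x(T) = 7 + (-2 + T)² (x(T) = 7 + (T - 2)² = 7 + (-2 + T)²)
M(E) = E/3 (M(E) = -(-1)*E/3 = E/3)
Z(L) = 32*√L/3 (Z(L) = ((7 + (-2 - 3)²)/3)*√L = ((7 + (-5)²)/3)*√L = ((7 + 25)/3)*√L = ((⅓)*32)*√L = 32*√L/3)
Z(1*(0 - 1*0) - 5)² = (32*√(1*(0 - 1*0) - 5)/3)² = (32*√(1*(0 + 0) - 5)/3)² = (32*√(1*0 - 5)/3)² = (32*√(0 - 5)/3)² = (32*√(-5)/3)² = (32*(I*√5)/3)² = (32*I*√5/3)² = -5120/9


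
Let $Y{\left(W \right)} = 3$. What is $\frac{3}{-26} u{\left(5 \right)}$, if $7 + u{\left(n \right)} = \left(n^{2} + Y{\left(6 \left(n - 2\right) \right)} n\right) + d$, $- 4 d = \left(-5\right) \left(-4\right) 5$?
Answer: $- \frac{12}{13} \approx -0.92308$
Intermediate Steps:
$d = -25$ ($d = - \frac{\left(-5\right) \left(-4\right) 5}{4} = - \frac{20 \cdot 5}{4} = \left(- \frac{1}{4}\right) 100 = -25$)
$u{\left(n \right)} = -32 + n^{2} + 3 n$ ($u{\left(n \right)} = -7 - \left(25 - n^{2} - 3 n\right) = -7 + \left(-25 + n^{2} + 3 n\right) = -32 + n^{2} + 3 n$)
$\frac{3}{-26} u{\left(5 \right)} = \frac{3}{-26} \left(-32 + 5^{2} + 3 \cdot 5\right) = 3 \left(- \frac{1}{26}\right) \left(-32 + 25 + 15\right) = \left(- \frac{3}{26}\right) 8 = - \frac{12}{13}$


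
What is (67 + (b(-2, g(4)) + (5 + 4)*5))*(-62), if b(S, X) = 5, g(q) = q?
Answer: -7254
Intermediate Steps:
(67 + (b(-2, g(4)) + (5 + 4)*5))*(-62) = (67 + (5 + (5 + 4)*5))*(-62) = (67 + (5 + 9*5))*(-62) = (67 + (5 + 45))*(-62) = (67 + 50)*(-62) = 117*(-62) = -7254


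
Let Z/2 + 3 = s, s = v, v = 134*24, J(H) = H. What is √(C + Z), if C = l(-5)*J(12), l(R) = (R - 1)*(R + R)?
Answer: 3*√794 ≈ 84.534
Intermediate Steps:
l(R) = 2*R*(-1 + R) (l(R) = (-1 + R)*(2*R) = 2*R*(-1 + R))
v = 3216
s = 3216
Z = 6426 (Z = -6 + 2*3216 = -6 + 6432 = 6426)
C = 720 (C = (2*(-5)*(-1 - 5))*12 = (2*(-5)*(-6))*12 = 60*12 = 720)
√(C + Z) = √(720 + 6426) = √7146 = 3*√794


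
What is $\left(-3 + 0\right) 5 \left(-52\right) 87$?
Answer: $67860$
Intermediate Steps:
$\left(-3 + 0\right) 5 \left(-52\right) 87 = \left(-3\right) 5 \left(-52\right) 87 = \left(-15\right) \left(-52\right) 87 = 780 \cdot 87 = 67860$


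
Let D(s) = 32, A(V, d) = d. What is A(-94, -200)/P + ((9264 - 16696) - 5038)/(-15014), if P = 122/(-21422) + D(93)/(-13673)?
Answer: 43977924796675/1766855027 ≈ 24891.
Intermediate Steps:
P = -1176805/146451503 (P = 122/(-21422) + 32/(-13673) = 122*(-1/21422) + 32*(-1/13673) = -61/10711 - 32/13673 = -1176805/146451503 ≈ -0.0080355)
A(-94, -200)/P + ((9264 - 16696) - 5038)/(-15014) = -200/(-1176805/146451503) + ((9264 - 16696) - 5038)/(-15014) = -200*(-146451503/1176805) + (-7432 - 5038)*(-1/15014) = 5858060120/235361 - 12470*(-1/15014) = 5858060120/235361 + 6235/7507 = 43977924796675/1766855027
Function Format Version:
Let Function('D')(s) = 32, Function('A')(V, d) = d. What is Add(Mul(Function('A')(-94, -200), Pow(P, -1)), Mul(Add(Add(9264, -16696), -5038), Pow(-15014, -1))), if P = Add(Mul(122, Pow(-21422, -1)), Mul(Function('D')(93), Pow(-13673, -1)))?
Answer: Rational(43977924796675, 1766855027) ≈ 24891.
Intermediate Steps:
P = Rational(-1176805, 146451503) (P = Add(Mul(122, Pow(-21422, -1)), Mul(32, Pow(-13673, -1))) = Add(Mul(122, Rational(-1, 21422)), Mul(32, Rational(-1, 13673))) = Add(Rational(-61, 10711), Rational(-32, 13673)) = Rational(-1176805, 146451503) ≈ -0.0080355)
Add(Mul(Function('A')(-94, -200), Pow(P, -1)), Mul(Add(Add(9264, -16696), -5038), Pow(-15014, -1))) = Add(Mul(-200, Pow(Rational(-1176805, 146451503), -1)), Mul(Add(Add(9264, -16696), -5038), Pow(-15014, -1))) = Add(Mul(-200, Rational(-146451503, 1176805)), Mul(Add(-7432, -5038), Rational(-1, 15014))) = Add(Rational(5858060120, 235361), Mul(-12470, Rational(-1, 15014))) = Add(Rational(5858060120, 235361), Rational(6235, 7507)) = Rational(43977924796675, 1766855027)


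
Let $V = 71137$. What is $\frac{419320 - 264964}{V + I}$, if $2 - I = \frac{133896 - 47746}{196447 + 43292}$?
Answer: $\frac{37005153084}{17054706571} \approx 2.1698$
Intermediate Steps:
$I = \frac{393328}{239739}$ ($I = 2 - \frac{133896 - 47746}{196447 + 43292} = 2 - \frac{86150}{239739} = \frac{393328}{239739} \approx 1.6407$)
$\frac{419320 - 264964}{V + I} = \frac{419320 - 264964}{71137 + \frac{393328}{239739}} = \frac{154356}{\frac{17054706571}{239739}} = 154356 \cdot \frac{239739}{17054706571} = \frac{37005153084}{17054706571}$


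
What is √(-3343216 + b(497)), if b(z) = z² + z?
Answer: I*√3095710 ≈ 1759.5*I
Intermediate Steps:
b(z) = z + z²
√(-3343216 + b(497)) = √(-3343216 + 497*(1 + 497)) = √(-3343216 + 497*498) = √(-3343216 + 247506) = √(-3095710) = I*√3095710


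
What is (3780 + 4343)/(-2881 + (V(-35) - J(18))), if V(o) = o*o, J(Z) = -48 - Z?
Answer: -8123/1590 ≈ -5.1088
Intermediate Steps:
V(o) = o²
(3780 + 4343)/(-2881 + (V(-35) - J(18))) = (3780 + 4343)/(-2881 + ((-35)² - (-48 - 1*18))) = 8123/(-2881 + (1225 - (-48 - 18))) = 8123/(-2881 + (1225 - 1*(-66))) = 8123/(-2881 + (1225 + 66)) = 8123/(-2881 + 1291) = 8123/(-1590) = 8123*(-1/1590) = -8123/1590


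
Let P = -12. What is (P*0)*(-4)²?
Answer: 0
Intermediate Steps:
(P*0)*(-4)² = -12*0*(-4)² = 0*16 = 0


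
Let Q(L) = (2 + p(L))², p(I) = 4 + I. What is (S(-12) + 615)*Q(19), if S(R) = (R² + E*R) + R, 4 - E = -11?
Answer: 354375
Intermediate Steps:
E = 15 (E = 4 - 1*(-11) = 4 + 11 = 15)
S(R) = R² + 16*R (S(R) = (R² + 15*R) + R = R² + 16*R)
Q(L) = (6 + L)² (Q(L) = (2 + (4 + L))² = (6 + L)²)
(S(-12) + 615)*Q(19) = (-12*(16 - 12) + 615)*(6 + 19)² = (-12*4 + 615)*25² = (-48 + 615)*625 = 567*625 = 354375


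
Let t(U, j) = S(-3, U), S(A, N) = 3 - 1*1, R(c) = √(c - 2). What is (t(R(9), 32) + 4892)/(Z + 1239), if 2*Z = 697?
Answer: 9788/3175 ≈ 3.0828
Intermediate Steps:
R(c) = √(-2 + c)
S(A, N) = 2 (S(A, N) = 3 - 1 = 2)
t(U, j) = 2
Z = 697/2 (Z = (½)*697 = 697/2 ≈ 348.50)
(t(R(9), 32) + 4892)/(Z + 1239) = (2 + 4892)/(697/2 + 1239) = 4894/(3175/2) = 4894*(2/3175) = 9788/3175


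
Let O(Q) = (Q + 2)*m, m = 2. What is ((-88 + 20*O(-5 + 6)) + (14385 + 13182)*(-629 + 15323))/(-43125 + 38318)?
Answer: -405069530/4807 ≈ -84267.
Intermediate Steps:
O(Q) = 4 + 2*Q (O(Q) = (Q + 2)*2 = (2 + Q)*2 = 4 + 2*Q)
((-88 + 20*O(-5 + 6)) + (14385 + 13182)*(-629 + 15323))/(-43125 + 38318) = ((-88 + 20*(4 + 2*(-5 + 6))) + (14385 + 13182)*(-629 + 15323))/(-43125 + 38318) = ((-88 + 20*(4 + 2*1)) + 27567*14694)/(-4807) = ((-88 + 20*(4 + 2)) + 405069498)*(-1/4807) = ((-88 + 20*6) + 405069498)*(-1/4807) = ((-88 + 120) + 405069498)*(-1/4807) = (32 + 405069498)*(-1/4807) = 405069530*(-1/4807) = -405069530/4807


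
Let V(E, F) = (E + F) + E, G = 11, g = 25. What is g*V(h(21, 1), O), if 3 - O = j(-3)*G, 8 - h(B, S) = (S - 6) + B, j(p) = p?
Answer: 500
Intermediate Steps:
h(B, S) = 14 - B - S (h(B, S) = 8 - ((S - 6) + B) = 8 - ((-6 + S) + B) = 8 - (-6 + B + S) = 8 + (6 - B - S) = 14 - B - S)
O = 36 (O = 3 - (-3)*11 = 3 - 1*(-33) = 3 + 33 = 36)
V(E, F) = F + 2*E
g*V(h(21, 1), O) = 25*(36 + 2*(14 - 1*21 - 1*1)) = 25*(36 + 2*(14 - 21 - 1)) = 25*(36 + 2*(-8)) = 25*(36 - 16) = 25*20 = 500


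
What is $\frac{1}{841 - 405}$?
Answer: $\frac{1}{436} \approx 0.0022936$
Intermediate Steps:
$\frac{1}{841 - 405} = \frac{1}{436}$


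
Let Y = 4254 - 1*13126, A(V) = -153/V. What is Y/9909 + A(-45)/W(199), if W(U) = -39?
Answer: -632831/644085 ≈ -0.98253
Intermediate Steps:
Y = -8872 (Y = 4254 - 13126 = -8872)
Y/9909 + A(-45)/W(199) = -8872/9909 - 153/(-45)/(-39) = -8872*1/9909 - 153*(-1/45)*(-1/39) = -8872/9909 + (17/5)*(-1/39) = -8872/9909 - 17/195 = -632831/644085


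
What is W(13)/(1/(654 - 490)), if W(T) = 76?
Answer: 12464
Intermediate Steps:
W(13)/(1/(654 - 490)) = 76/(1/(654 - 490)) = 76/(1/164) = 76*164 = 12464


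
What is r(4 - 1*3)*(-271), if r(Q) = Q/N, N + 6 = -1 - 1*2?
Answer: 271/9 ≈ 30.111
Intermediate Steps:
N = -9 (N = -6 + (-1 - 1*2) = -6 + (-1 - 2) = -6 - 3 = -9)
r(Q) = -Q/9 (r(Q) = Q/(-9) = Q*(-⅑) = -Q/9)
r(4 - 1*3)*(-271) = -(4 - 1*3)/9*(-271) = -(4 - 3)/9*(-271) = -⅑*1*(-271) = -⅑*(-271) = 271/9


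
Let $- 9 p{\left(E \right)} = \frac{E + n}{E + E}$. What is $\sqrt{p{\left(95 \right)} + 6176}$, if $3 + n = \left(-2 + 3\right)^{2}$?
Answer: $\frac{\sqrt{2006564730}}{570} \approx 78.587$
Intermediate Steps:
$n = -2$ ($n = -3 + \left(-2 + 3\right)^{2} = -3 + 1^{2} = -3 + 1 = -2$)
$p{\left(E \right)} = - \frac{-2 + E}{18 E}$ ($p{\left(E \right)} = - \frac{\left(E - 2\right) \frac{1}{E + E}}{9} = - \frac{\left(-2 + E\right) \frac{1}{2 E}}{9} = - \frac{\frac{1}{2} \frac{1}{E} \left(-2 + E\right)}{9} = - \frac{-2 + E}{18 E}$)
$\sqrt{p{\left(95 \right)} + 6176} = \sqrt{\frac{2 - 95}{18 \cdot 95} + 6176} = \sqrt{\frac{1}{18} \cdot \frac{1}{95} \left(2 - 95\right) + 6176} = \sqrt{\frac{1}{18} \cdot \frac{1}{95} \left(-93\right) + 6176} = \sqrt{- \frac{31}{570} + 6176} = \sqrt{\frac{3520289}{570}} = \frac{\sqrt{2006564730}}{570}$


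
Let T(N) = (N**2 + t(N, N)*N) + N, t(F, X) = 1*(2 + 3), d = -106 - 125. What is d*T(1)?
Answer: -1617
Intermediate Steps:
d = -231
t(F, X) = 5 (t(F, X) = 1*5 = 5)
T(N) = N**2 + 6*N (T(N) = (N**2 + 5*N) + N = N**2 + 6*N)
d*T(1) = -231*(6 + 1) = -231*7 = -1617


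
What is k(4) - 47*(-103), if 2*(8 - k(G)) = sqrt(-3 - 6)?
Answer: 4849 - 3*I/2 ≈ 4849.0 - 1.5*I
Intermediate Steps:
k(G) = 8 - 3*I/2 (k(G) = 8 - sqrt(-3 - 6)/2 = 8 - 3*I/2)
k(4) - 47*(-103) = (8 - 3*I/2) - 47*(-103) = (8 - 3*I/2) + 4841 = 4849 - 3*I/2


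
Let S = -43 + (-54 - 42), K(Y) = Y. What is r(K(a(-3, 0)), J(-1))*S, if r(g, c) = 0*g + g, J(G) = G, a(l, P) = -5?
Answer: 695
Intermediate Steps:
S = -139 (S = -43 - 96 = -139)
r(g, c) = g (r(g, c) = 0 + g = g)
r(K(a(-3, 0)), J(-1))*S = -5*(-139) = 695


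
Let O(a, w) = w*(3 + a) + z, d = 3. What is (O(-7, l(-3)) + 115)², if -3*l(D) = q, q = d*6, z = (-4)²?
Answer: 24025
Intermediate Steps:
z = 16
q = 18 (q = 3*6 = 18)
l(D) = -6 (l(D) = -⅓*18 = -6)
O(a, w) = 16 + w*(3 + a) (O(a, w) = w*(3 + a) + 16 = 16 + w*(3 + a))
(O(-7, l(-3)) + 115)² = ((16 + 3*(-6) - 7*(-6)) + 115)² = ((16 - 18 + 42) + 115)² = (40 + 115)² = 155² = 24025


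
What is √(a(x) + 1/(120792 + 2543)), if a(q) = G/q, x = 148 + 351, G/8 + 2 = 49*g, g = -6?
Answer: I*√17974390719232865/61544165 ≈ 2.1784*I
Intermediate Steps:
G = -2368 (G = -16 + 8*(49*(-6)) = -16 + 8*(-294) = -16 - 2352 = -2368)
x = 499
a(q) = -2368/q
√(a(x) + 1/(120792 + 2543)) = √(-2368/499 + 1/(120792 + 2543)) = √(-2368*1/499 + 1/123335) = √(-2368/499 + 1/123335) = √(-292056781/61544165) = I*√17974390719232865/61544165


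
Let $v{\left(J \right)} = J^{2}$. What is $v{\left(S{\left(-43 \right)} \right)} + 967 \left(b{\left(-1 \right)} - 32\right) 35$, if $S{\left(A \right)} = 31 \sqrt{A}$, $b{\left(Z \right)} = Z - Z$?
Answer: $-1124363$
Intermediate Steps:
$b{\left(Z \right)} = 0$
$v{\left(S{\left(-43 \right)} \right)} + 967 \left(b{\left(-1 \right)} - 32\right) 35 = \left(31 \sqrt{-43}\right)^{2} + 967 \left(0 - 32\right) 35 = \left(31 i \sqrt{43}\right)^{2} + 967 \left(\left(-32\right) 35\right) = \left(31 i \sqrt{43}\right)^{2} + 967 \left(-1120\right) = -41323 - 1083040 = -1124363$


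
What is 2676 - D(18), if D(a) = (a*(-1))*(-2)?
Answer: 2640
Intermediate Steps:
D(a) = 2*a (D(a) = -a*(-2) = 2*a)
2676 - D(18) = 2676 - 2*18 = 2676 - 1*36 = 2676 - 36 = 2640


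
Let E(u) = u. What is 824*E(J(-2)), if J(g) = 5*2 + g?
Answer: 6592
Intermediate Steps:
J(g) = 10 + g
824*E(J(-2)) = 824*(10 - 2) = 824*8 = 6592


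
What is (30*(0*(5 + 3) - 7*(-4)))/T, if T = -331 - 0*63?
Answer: -840/331 ≈ -2.5378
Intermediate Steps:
T = -331 (T = -331 - 1*0 = -331 + 0 = -331)
(30*(0*(5 + 3) - 7*(-4)))/T = (30*(0*(5 + 3) - 7*(-4)))/(-331) = (30*(0*8 + 28))*(-1/331) = (30*(0 + 28))*(-1/331) = (30*28)*(-1/331) = 840*(-1/331) = -840/331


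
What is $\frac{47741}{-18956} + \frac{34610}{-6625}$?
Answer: $- \frac{194470257}{25116700} \approx -7.7427$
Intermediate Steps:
$\frac{47741}{-18956} + \frac{34610}{-6625} = 47741 \left(- \frac{1}{18956}\right) + 34610 \left(- \frac{1}{6625}\right) = - \frac{47741}{18956} - \frac{6922}{1325} = - \frac{194470257}{25116700}$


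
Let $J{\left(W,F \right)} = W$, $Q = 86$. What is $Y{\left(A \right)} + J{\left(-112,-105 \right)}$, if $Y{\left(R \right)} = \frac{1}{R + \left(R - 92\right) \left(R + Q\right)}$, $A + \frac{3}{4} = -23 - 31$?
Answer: $- \frac{8316128}{74251} \approx -112.0$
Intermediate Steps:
$A = - \frac{219}{4}$ ($A = - \frac{3}{4} - 54 = - \frac{219}{4} \approx -54.75$)
$Y{\left(R \right)} = \frac{1}{R + \left(-92 + R\right) \left(86 + R\right)}$ ($Y{\left(R \right)} = \frac{1}{R + \left(R - 92\right) \left(R + 86\right)} = \frac{1}{R + \left(-92 + R\right) \left(86 + R\right)}$)
$Y{\left(A \right)} + J{\left(-112,-105 \right)} = \frac{1}{-7912 + \left(- \frac{219}{4}\right)^{2} - - \frac{1095}{4}} - 112 = \frac{1}{-7912 + \frac{47961}{16} + \frac{1095}{4}} - 112 = \frac{1}{- \frac{74251}{16}} - 112 = - \frac{16}{74251} - 112 = - \frac{8316128}{74251}$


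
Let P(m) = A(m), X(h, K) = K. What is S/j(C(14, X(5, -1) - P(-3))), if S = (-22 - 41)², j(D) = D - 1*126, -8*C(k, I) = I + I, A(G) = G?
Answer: -7938/253 ≈ -31.375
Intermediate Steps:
P(m) = m
C(k, I) = -I/4 (C(k, I) = -(I + I)/8 = -I/4)
j(D) = -126 + D (j(D) = D - 126 = -126 + D)
S = 3969 (S = (-63)² = 3969)
S/j(C(14, X(5, -1) - P(-3))) = 3969/(-126 - (-1 - 1*(-3))/4) = 3969/(-126 - (-1 + 3)/4) = 3969/(-126 - ¼*2) = 3969/(-126 - ½) = 3969/(-253/2) = 3969*(-2/253) = -7938/253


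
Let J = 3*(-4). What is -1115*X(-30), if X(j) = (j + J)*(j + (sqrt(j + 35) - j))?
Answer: 46830*sqrt(5) ≈ 1.0472e+5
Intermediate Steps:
J = -12
X(j) = sqrt(35 + j)*(-12 + j) (X(j) = (j - 12)*(j + (sqrt(j + 35) - j)) = (-12 + j)*(j + (sqrt(35 + j) - j)) = (-12 + j)*sqrt(35 + j) = sqrt(35 + j)*(-12 + j))
-1115*X(-30) = -1115*sqrt(35 - 30)*(-12 - 30) = -1115*sqrt(5)*(-42) = -(-46830)*sqrt(5) = 46830*sqrt(5)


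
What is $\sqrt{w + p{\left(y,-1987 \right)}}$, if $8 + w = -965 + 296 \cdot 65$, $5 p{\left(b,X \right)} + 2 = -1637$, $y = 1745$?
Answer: $\frac{4 \sqrt{28030}}{5} \approx 133.94$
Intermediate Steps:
$p{\left(b,X \right)} = - \frac{1639}{5}$ ($p{\left(b,X \right)} = - \frac{2}{5} + \frac{1}{5} \left(-1637\right) = - \frac{2}{5} - \frac{1637}{5} = - \frac{1639}{5}$)
$w = 18267$ ($w = -8 + \left(-965 + 296 \cdot 65\right) = -8 + \left(-965 + 19240\right) = -8 + 18275 = 18267$)
$\sqrt{w + p{\left(y,-1987 \right)}} = \sqrt{18267 - \frac{1639}{5}} = \sqrt{\frac{89696}{5}} = \frac{4 \sqrt{28030}}{5}$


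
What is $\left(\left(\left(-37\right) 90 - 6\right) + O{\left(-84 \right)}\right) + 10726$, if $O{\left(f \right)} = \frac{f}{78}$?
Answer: $\frac{96056}{13} \approx 7388.9$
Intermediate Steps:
$O{\left(f \right)} = \frac{f}{78}$ ($O{\left(f \right)} = f \frac{1}{78} = \frac{f}{78}$)
$\left(\left(\left(-37\right) 90 - 6\right) + O{\left(-84 \right)}\right) + 10726 = \left(\left(\left(-37\right) 90 - 6\right) + \frac{1}{78} \left(-84\right)\right) + 10726 = \left(\left(-3330 - 6\right) - \frac{14}{13}\right) + 10726 = \left(-3336 - \frac{14}{13}\right) + 10726 = - \frac{43382}{13} + 10726 = \frac{96056}{13}$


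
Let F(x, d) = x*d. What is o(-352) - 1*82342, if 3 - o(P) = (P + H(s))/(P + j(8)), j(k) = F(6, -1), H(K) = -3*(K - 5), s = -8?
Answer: -29477675/358 ≈ -82340.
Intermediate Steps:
H(K) = 15 - 3*K (H(K) = -3*(-5 + K) = 15 - 3*K)
F(x, d) = d*x
j(k) = -6 (j(k) = -1*6 = -6)
o(P) = 3 - (39 + P)/(-6 + P) (o(P) = 3 - (P + (15 - 3*(-8)))/(P - 6) = 3 - (P + (15 + 24))/(-6 + P) = 3 - (P + 39)/(-6 + P) = 3 - (39 + P)/(-6 + P))
o(-352) - 1*82342 = (-57 + 2*(-352))/(-6 - 352) - 1*82342 = (-57 - 704)/(-358) - 82342 = -1/358*(-761) - 82342 = 761/358 - 82342 = -29477675/358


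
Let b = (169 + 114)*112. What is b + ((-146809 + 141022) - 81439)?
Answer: -55530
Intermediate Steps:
b = 31696 (b = 283*112 = 31696)
b + ((-146809 + 141022) - 81439) = 31696 + ((-146809 + 141022) - 81439) = 31696 + (-5787 - 81439) = 31696 - 87226 = -55530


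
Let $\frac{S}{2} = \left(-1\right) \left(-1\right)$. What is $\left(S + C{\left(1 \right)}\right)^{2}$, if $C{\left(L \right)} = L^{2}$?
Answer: $9$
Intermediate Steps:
$S = 2$ ($S = 2 \left(\left(-1\right) \left(-1\right)\right) = 2 \cdot 1 = 2$)
$\left(S + C{\left(1 \right)}\right)^{2} = \left(2 + 1^{2}\right)^{2} = \left(2 + 1\right)^{2} = 3^{2} = 9$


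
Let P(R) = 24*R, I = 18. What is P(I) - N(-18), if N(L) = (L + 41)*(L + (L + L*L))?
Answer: -6192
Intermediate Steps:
N(L) = (41 + L)*(L² + 2*L) (N(L) = (41 + L)*(L + (L + L²)) = (41 + L)*(L² + 2*L))
P(I) - N(-18) = 24*18 - (-18)*(82 + (-18)² + 43*(-18)) = 432 - (-18)*(82 + 324 - 774) = 432 - (-18)*(-368) = 432 - 1*6624 = 432 - 6624 = -6192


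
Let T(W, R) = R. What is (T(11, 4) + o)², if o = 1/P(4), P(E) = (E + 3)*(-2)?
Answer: 3025/196 ≈ 15.434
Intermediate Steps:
P(E) = -6 - 2*E (P(E) = (3 + E)*(-2) = -6 - 2*E)
o = -1/14 (o = 1/(-6 - 2*4) = 1/(-6 - 8) = 1/(-14) = -1/14 ≈ -0.071429)
(T(11, 4) + o)² = (4 - 1/14)² = (55/14)² = 3025/196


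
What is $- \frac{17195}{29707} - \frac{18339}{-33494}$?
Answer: $- \frac{31132657}{995006258} \approx -0.031289$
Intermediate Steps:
$- \frac{17195}{29707} - \frac{18339}{-33494} = \left(-17195\right) \frac{1}{29707} - - \frac{18339}{33494} = - \frac{17195}{29707} + \frac{18339}{33494} = - \frac{31132657}{995006258}$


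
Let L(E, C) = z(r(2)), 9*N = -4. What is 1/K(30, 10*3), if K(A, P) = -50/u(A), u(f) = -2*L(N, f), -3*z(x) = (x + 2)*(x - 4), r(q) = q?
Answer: 8/75 ≈ 0.10667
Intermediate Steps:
N = -4/9 (N = (⅑)*(-4) = -4/9 ≈ -0.44444)
z(x) = -(-4 + x)*(2 + x)/3 (z(x) = -(x + 2)*(x - 4)/3 = -(2 + x)*(-4 + x)/3 = -(-4 + x)*(2 + x)/3)
L(E, C) = 8/3 (L(E, C) = 8/3 - ⅓*2² + (⅔)*2 = 8/3 - ⅓*4 + 4/3 = 8/3 - 4/3 + 4/3 = 8/3)
u(f) = -16/3 (u(f) = -2*8/3 = -16/3)
K(A, P) = 75/8 (K(A, P) = -50/(-16/3) = -50*(-3/16) = 75/8)
1/K(30, 10*3) = 1/(75/8) = 8/75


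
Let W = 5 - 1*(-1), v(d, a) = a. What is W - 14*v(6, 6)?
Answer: -78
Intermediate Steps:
W = 6 (W = 5 + 1 = 6)
W - 14*v(6, 6) = 6 - 14*6 = 6 - 84 = -78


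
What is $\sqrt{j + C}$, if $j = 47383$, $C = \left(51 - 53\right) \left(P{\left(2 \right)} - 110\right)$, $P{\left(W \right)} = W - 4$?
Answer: $\sqrt{47607} \approx 218.19$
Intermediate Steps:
$P{\left(W \right)} = -4 + W$
$C = 224$ ($C = \left(51 - 53\right) \left(\left(-4 + 2\right) - 110\right) = - 2 \left(-2 - 110\right) = \left(-2\right) \left(-112\right) = 224$)
$\sqrt{j + C} = \sqrt{47383 + 224} = \sqrt{47607}$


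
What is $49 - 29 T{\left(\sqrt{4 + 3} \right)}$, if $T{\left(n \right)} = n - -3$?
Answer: $-38 - 29 \sqrt{7} \approx -114.73$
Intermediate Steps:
$T{\left(n \right)} = 3 + n$ ($T{\left(n \right)} = n + 3 = 3 + n$)
$49 - 29 T{\left(\sqrt{4 + 3} \right)} = 49 - 29 \left(3 + \sqrt{4 + 3}\right) = 49 - 29 \left(3 + \sqrt{7}\right) = 49 - \left(87 + 29 \sqrt{7}\right) = -38 - 29 \sqrt{7}$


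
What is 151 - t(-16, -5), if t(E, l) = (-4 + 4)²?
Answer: 151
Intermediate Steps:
t(E, l) = 0 (t(E, l) = 0² = 0)
151 - t(-16, -5) = 151 - 1*0 = 151 + 0 = 151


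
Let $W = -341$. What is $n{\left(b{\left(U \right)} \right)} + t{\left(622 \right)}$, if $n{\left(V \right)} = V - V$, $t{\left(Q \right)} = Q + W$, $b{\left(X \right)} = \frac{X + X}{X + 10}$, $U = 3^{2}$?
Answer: $281$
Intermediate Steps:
$U = 9$
$b{\left(X \right)} = \frac{2 X}{10 + X}$
$t{\left(Q \right)} = -341 + Q$ ($t{\left(Q \right)} = Q - 341 = -341 + Q$)
$n{\left(V \right)} = 0$
$n{\left(b{\left(U \right)} \right)} + t{\left(622 \right)} = 0 + \left(-341 + 622\right) = 0 + 281 = 281$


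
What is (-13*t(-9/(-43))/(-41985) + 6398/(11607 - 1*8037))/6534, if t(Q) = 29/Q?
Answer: 5893937/20986244235 ≈ 0.00028085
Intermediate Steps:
(-13*t(-9/(-43))/(-41985) + 6398/(11607 - 1*8037))/6534 = (-377/((-9/(-43)))/(-41985) + 6398/(11607 - 1*8037))/6534 = (-377/((-9*(-1/43)))*(-1/41985) + 6398/(11607 - 8037))*(1/6534) = (-377/9/43*(-1/41985) + 6398/3570)*(1/6534) = (-377*43/9*(-1/41985) + 6398*(1/3570))*(1/6534) = (-13*1247/9*(-1/41985) + 457/255)*(1/6534) = (-16211/9*(-1/41985) + 457/255)*(1/6534) = (16211/377865 + 457/255)*(1/6534) = (11787874/6423705)*(1/6534) = 5893937/20986244235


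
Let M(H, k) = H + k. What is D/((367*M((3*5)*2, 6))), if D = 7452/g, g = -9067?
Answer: -207/3327589 ≈ -6.2207e-5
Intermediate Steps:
D = -7452/9067 (D = 7452/(-9067) = 7452*(-1/9067) = -7452/9067 ≈ -0.82188)
D/((367*M((3*5)*2, 6))) = -7452*1/(367*((3*5)*2 + 6))/9067 = -7452*1/(367*(15*2 + 6))/9067 = -7452*1/(367*(30 + 6))/9067 = -7452/(9067*(367*36)) = -7452/9067/13212 = -7452/9067*1/13212 = -207/3327589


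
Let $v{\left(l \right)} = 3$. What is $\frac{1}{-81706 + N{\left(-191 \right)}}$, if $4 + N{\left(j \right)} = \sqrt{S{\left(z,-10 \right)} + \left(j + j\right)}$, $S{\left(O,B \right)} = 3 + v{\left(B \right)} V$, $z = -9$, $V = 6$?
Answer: $- \frac{81710}{6676524461} - \frac{19 i}{6676524461} \approx -1.2238 \cdot 10^{-5} - 2.8458 \cdot 10^{-9} i$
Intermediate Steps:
$S{\left(O,B \right)} = 21$ ($S{\left(O,B \right)} = 3 + 3 \cdot 6 = 3 + 18 = 21$)
$N{\left(j \right)} = -4 + \sqrt{21 + 2 j}$ ($N{\left(j \right)} = -4 + \sqrt{21 + \left(j + j\right)} = -4 + \sqrt{21 + 2 j}$)
$\frac{1}{-81706 + N{\left(-191 \right)}} = \frac{1}{-81706 - \left(4 - \sqrt{21 + 2 \left(-191\right)}\right)} = \frac{1}{-81706 - \left(4 - \sqrt{21 - 382}\right)} = \frac{1}{-81706 - \left(4 - \sqrt{-361}\right)} = \frac{1}{-81706 - \left(4 - 19 i\right)} = \frac{1}{-81710 + 19 i} = \frac{-81710 - 19 i}{6676524461}$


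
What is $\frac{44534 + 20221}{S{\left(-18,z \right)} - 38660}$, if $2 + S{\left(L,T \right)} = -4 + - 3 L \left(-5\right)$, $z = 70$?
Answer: $- \frac{64755}{38936} \approx -1.6631$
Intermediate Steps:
$S{\left(L,T \right)} = -6 + 15 L$ ($S{\left(L,T \right)} = -2 + \left(-4 + - 3 L \left(-5\right)\right) = -2 + \left(-4 + 15 L\right) = -6 + 15 L$)
$\frac{44534 + 20221}{S{\left(-18,z \right)} - 38660} = \frac{44534 + 20221}{\left(-6 + 15 \left(-18\right)\right) - 38660} = \frac{64755}{\left(-6 - 270\right) - 38660} = \frac{64755}{-276 - 38660} = \frac{64755}{-38936} = 64755 \left(- \frac{1}{38936}\right) = - \frac{64755}{38936}$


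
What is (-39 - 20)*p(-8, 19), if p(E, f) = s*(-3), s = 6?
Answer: 1062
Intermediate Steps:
p(E, f) = -18 (p(E, f) = 6*(-3) = -18)
(-39 - 20)*p(-8, 19) = (-39 - 20)*(-18) = -59*(-18) = 1062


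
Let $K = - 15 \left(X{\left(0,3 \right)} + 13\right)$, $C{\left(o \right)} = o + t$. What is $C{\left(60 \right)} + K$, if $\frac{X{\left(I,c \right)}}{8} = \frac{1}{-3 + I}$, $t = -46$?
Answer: $-141$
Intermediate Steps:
$X{\left(I,c \right)} = \frac{8}{-3 + I}$
$C{\left(o \right)} = -46 + o$ ($C{\left(o \right)} = o - 46 = -46 + o$)
$K = -155$ ($K = - 15 \left(\frac{8}{-3 + 0} + 13\right) = - 15 \left(\frac{8}{-3} + 13\right) = - 15 \left(8 \left(- \frac{1}{3}\right) + 13\right) = - 15 \left(- \frac{8}{3} + 13\right) = \left(-15\right) \frac{31}{3} = -155$)
$C{\left(60 \right)} + K = \left(-46 + 60\right) - 155 = 14 - 155 = -141$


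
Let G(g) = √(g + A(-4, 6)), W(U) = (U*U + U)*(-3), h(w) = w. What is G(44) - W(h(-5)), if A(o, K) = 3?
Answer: 60 + √47 ≈ 66.856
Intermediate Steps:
W(U) = -3*U - 3*U² (W(U) = (U² + U)*(-3) = (U + U²)*(-3) = -3*U - 3*U²)
G(g) = √(3 + g) (G(g) = √(g + 3) = √(3 + g))
G(44) - W(h(-5)) = √(3 + 44) - (-3)*(-5)*(1 - 5) = √47 - (-3)*(-5)*(-4) = √47 - 1*(-60) = √47 + 60 = 60 + √47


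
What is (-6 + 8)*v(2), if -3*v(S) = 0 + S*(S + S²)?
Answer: -8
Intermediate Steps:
v(S) = -S*(S + S²)/3 (v(S) = -(0 + S*(S + S²))/3 = -S*(S + S²)/3)
(-6 + 8)*v(2) = (-6 + 8)*((⅓)*2²*(-1 - 1*2)) = 2*((⅓)*4*(-1 - 2)) = 2*((⅓)*4*(-3)) = 2*(-4) = -8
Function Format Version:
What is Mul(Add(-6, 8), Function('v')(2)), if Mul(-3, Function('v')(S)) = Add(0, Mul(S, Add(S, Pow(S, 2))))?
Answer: -8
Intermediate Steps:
Function('v')(S) = Mul(Rational(-1, 3), S, Add(S, Pow(S, 2))) (Function('v')(S) = Mul(Rational(-1, 3), Add(0, Mul(S, Add(S, Pow(S, 2))))) = Mul(Rational(-1, 3), Mul(S, Add(S, Pow(S, 2)))) = Mul(Rational(-1, 3), S, Add(S, Pow(S, 2))))
Mul(Add(-6, 8), Function('v')(2)) = Mul(Add(-6, 8), Mul(Rational(1, 3), Pow(2, 2), Add(-1, Mul(-1, 2)))) = Mul(2, Mul(Rational(1, 3), 4, Add(-1, -2))) = Mul(2, Mul(Rational(1, 3), 4, -3)) = Mul(2, -4) = -8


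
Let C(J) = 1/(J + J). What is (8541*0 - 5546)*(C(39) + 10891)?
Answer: -2355660727/39 ≈ -6.0402e+7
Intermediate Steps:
C(J) = 1/(2*J)
(8541*0 - 5546)*(C(39) + 10891) = (8541*0 - 5546)*((½)/39 + 10891) = (0 - 5546)*((½)*(1/39) + 10891) = -5546*(1/78 + 10891) = -5546*849499/78 = -2355660727/39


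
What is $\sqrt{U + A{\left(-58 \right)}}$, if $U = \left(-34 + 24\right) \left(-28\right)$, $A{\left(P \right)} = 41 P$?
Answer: $i \sqrt{2098} \approx 45.804 i$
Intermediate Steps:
$U = 280$ ($U = \left(-10\right) \left(-28\right) = 280$)
$\sqrt{U + A{\left(-58 \right)}} = \sqrt{280 + 41 \left(-58\right)} = \sqrt{280 - 2378} = \sqrt{-2098} = i \sqrt{2098}$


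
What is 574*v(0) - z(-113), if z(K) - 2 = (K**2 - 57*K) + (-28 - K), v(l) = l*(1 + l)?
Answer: -19297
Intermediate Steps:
z(K) = -26 + K**2 - 58*K (z(K) = 2 + ((K**2 - 57*K) + (-28 - K)) = 2 + (-28 + K**2 - 58*K) = -26 + K**2 - 58*K)
574*v(0) - z(-113) = 574*(0*(1 + 0)) - (-26 + (-113)**2 - 58*(-113)) = 574*(0*1) - (-26 + 12769 + 6554) = 574*0 - 1*19297 = 0 - 19297 = -19297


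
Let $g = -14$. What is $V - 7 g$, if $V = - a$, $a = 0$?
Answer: $98$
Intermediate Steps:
$V = 0$ ($V = \left(-1\right) 0 = 0$)
$V - 7 g = 0 - -98 = 0 + 98 = 98$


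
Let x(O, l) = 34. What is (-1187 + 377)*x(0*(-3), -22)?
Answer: -27540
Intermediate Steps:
(-1187 + 377)*x(0*(-3), -22) = (-1187 + 377)*34 = -810*34 = -27540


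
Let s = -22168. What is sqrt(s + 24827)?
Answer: sqrt(2659) ≈ 51.565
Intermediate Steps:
sqrt(s + 24827) = sqrt(-22168 + 24827) = sqrt(2659)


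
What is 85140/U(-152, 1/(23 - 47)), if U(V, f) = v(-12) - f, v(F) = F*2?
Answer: -408672/115 ≈ -3553.7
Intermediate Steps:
v(F) = 2*F
U(V, f) = -24 - f (U(V, f) = 2*(-12) - f = -24 - f)
85140/U(-152, 1/(23 - 47)) = 85140/(-24 - 1/(23 - 47)) = 85140/(-24 - 1/(-24)) = 85140/(-24 - 1*(-1/24)) = 85140/(-24 + 1/24) = 85140/(-575/24) = 85140*(-24/575) = -408672/115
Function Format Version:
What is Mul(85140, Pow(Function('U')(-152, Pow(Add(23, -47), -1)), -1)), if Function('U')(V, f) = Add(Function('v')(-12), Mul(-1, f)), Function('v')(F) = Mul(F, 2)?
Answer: Rational(-408672, 115) ≈ -3553.7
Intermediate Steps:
Function('v')(F) = Mul(2, F)
Function('U')(V, f) = Add(-24, Mul(-1, f)) (Function('U')(V, f) = Add(Mul(2, -12), Mul(-1, f)) = Add(-24, Mul(-1, f)))
Mul(85140, Pow(Function('U')(-152, Pow(Add(23, -47), -1)), -1)) = Mul(85140, Pow(Add(-24, Mul(-1, Pow(Add(23, -47), -1))), -1)) = Mul(85140, Pow(Add(-24, Mul(-1, Pow(-24, -1))), -1)) = Mul(85140, Pow(Add(-24, Mul(-1, Rational(-1, 24))), -1)) = Mul(85140, Pow(Add(-24, Rational(1, 24)), -1)) = Mul(85140, Pow(Rational(-575, 24), -1)) = Mul(85140, Rational(-24, 575)) = Rational(-408672, 115)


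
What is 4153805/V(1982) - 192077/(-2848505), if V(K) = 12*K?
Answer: 11836702670893/67748842920 ≈ 174.71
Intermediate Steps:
4153805/V(1982) - 192077/(-2848505) = 4153805/((12*1982)) - 192077/(-2848505) = 4153805/23784 - 192077*(-1/2848505) = 4153805*(1/23784) + 192077/2848505 = 4153805/23784 + 192077/2848505 = 11836702670893/67748842920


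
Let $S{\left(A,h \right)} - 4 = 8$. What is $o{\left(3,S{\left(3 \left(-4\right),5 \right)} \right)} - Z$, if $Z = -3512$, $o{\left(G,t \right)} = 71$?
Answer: $3583$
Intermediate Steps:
$S{\left(A,h \right)} = 12$ ($S{\left(A,h \right)} = 4 + 8 = 12$)
$o{\left(3,S{\left(3 \left(-4\right),5 \right)} \right)} - Z = 71 - -3512 = 71 + 3512 = 3583$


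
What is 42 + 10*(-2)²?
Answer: 82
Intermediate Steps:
42 + 10*(-2)² = 42 + 10*4 = 42 + 40 = 82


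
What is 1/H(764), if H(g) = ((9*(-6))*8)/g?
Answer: -191/108 ≈ -1.7685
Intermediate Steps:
H(g) = -432/g (H(g) = (-54*8)/g = -432/g)
1/H(764) = 1/(-432/764) = 1/(-432*1/764) = 1/(-108/191) = -191/108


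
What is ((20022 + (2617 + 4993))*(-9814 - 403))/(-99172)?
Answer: 70579036/24793 ≈ 2846.7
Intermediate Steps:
((20022 + (2617 + 4993))*(-9814 - 403))/(-99172) = ((20022 + 7610)*(-10217))*(-1/99172) = (27632*(-10217))*(-1/99172) = -282316144*(-1/99172) = 70579036/24793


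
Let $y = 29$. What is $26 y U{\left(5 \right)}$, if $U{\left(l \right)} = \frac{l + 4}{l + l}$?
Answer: $\frac{3393}{5} \approx 678.6$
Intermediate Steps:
$U{\left(l \right)} = \frac{4 + l}{2 l}$
$26 y U{\left(5 \right)} = 26 \cdot 29 \frac{4 + 5}{2 \cdot 5} = 754 \cdot \frac{1}{2} \cdot \frac{1}{5} \cdot 9 = 754 \cdot \frac{9}{10} = \frac{3393}{5}$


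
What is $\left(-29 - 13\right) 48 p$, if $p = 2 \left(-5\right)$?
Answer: $20160$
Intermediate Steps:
$p = -10$
$\left(-29 - 13\right) 48 p = \left(-29 - 13\right) 48 \left(-10\right) = \left(-42\right) 48 \left(-10\right) = \left(-2016\right) \left(-10\right) = 20160$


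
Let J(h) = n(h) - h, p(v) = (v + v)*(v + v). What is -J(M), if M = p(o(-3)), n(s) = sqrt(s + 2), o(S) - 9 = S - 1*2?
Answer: 64 - sqrt(66) ≈ 55.876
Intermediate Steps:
o(S) = 7 + S (o(S) = 9 + (S - 1*2) = 9 + (S - 2) = 9 + (-2 + S) = 7 + S)
n(s) = sqrt(2 + s)
p(v) = 4*v**2 (p(v) = (2*v)*(2*v) = 4*v**2)
M = 64 (M = 4*(7 - 3)**2 = 4*4**2 = 4*16 = 64)
J(h) = sqrt(2 + h) - h
-J(M) = -(sqrt(2 + 64) - 1*64) = -(sqrt(66) - 64) = -(-64 + sqrt(66)) = 64 - sqrt(66)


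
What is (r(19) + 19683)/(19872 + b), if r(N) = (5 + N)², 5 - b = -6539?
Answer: 20259/26416 ≈ 0.76692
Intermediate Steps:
b = 6544 (b = 5 - 1*(-6539) = 5 + 6539 = 6544)
(r(19) + 19683)/(19872 + b) = ((5 + 19)² + 19683)/(19872 + 6544) = (24² + 19683)/26416 = (576 + 19683)*(1/26416) = 20259*(1/26416) = 20259/26416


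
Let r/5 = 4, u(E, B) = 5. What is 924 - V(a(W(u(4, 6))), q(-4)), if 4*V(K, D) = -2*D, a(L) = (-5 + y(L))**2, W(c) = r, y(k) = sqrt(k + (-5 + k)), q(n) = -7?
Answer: 1841/2 ≈ 920.50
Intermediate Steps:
y(k) = sqrt(-5 + 2*k)
r = 20 (r = 5*4 = 20)
W(c) = 20
a(L) = (-5 + sqrt(-5 + 2*L))**2
V(K, D) = -D/2 (V(K, D) = (-2*D)/4 = -D/2)
924 - V(a(W(u(4, 6))), q(-4)) = 924 - (-1)*(-7)/2 = 924 - 1*7/2 = 924 - 7/2 = 1841/2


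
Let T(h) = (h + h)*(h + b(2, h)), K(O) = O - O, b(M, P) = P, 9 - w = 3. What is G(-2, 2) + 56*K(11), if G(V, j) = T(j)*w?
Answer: 96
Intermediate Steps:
w = 6 (w = 9 - 1*3 = 9 - 3 = 6)
K(O) = 0
T(h) = 4*h**2 (T(h) = (h + h)*(h + h) = (2*h)*(2*h) = 4*h**2)
G(V, j) = 24*j**2 (G(V, j) = (4*j**2)*6 = 24*j**2)
G(-2, 2) + 56*K(11) = 24*2**2 + 56*0 = 24*4 + 0 = 96 + 0 = 96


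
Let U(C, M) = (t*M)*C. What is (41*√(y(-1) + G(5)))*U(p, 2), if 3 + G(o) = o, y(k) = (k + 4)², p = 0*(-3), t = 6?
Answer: 0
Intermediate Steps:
p = 0
U(C, M) = 6*C*M (U(C, M) = (6*M)*C = 6*C*M)
y(k) = (4 + k)²
G(o) = -3 + o
(41*√(y(-1) + G(5)))*U(p, 2) = (41*√((4 - 1)² + (-3 + 5)))*(6*0*2) = (41*√(3² + 2))*0 = (41*√(9 + 2))*0 = (41*√11)*0 = 0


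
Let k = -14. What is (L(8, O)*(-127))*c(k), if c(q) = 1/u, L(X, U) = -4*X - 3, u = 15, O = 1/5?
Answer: 889/3 ≈ 296.33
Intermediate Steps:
O = ⅕ ≈ 0.20000
L(X, U) = -3 - 4*X
c(q) = 1/15
(L(8, O)*(-127))*c(k) = ((-3 - 4*8)*(-127))*(1/15) = ((-3 - 32)*(-127))*(1/15) = -35*(-127)*(1/15) = 4445*(1/15) = 889/3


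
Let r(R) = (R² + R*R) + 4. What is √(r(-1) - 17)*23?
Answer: 23*I*√11 ≈ 76.282*I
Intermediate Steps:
r(R) = 4 + 2*R² (r(R) = (R² + R²) + 4 = 2*R² + 4 = 4 + 2*R²)
√(r(-1) - 17)*23 = √((4 + 2*(-1)²) - 17)*23 = √((4 + 2*1) - 17)*23 = √((4 + 2) - 17)*23 = √(6 - 17)*23 = √(-11)*23 = (I*√11)*23 = 23*I*√11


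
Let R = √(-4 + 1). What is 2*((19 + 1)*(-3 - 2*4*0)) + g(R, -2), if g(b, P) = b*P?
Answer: -120 - 2*I*√3 ≈ -120.0 - 3.4641*I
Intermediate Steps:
R = I*√3 (R = √(-3) = I*√3 ≈ 1.732*I)
g(b, P) = P*b
2*((19 + 1)*(-3 - 2*4*0)) + g(R, -2) = 2*((19 + 1)*(-3 - 2*4*0)) - 2*I*√3 = 2*(20*(-3 - 8*0)) - 2*I*√3 = 2*(20*(-3 + 0)) - 2*I*√3 = 2*(20*(-3)) - 2*I*√3 = 2*(-60) - 2*I*√3 = -120 - 2*I*√3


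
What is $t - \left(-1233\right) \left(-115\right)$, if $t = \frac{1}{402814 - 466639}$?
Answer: $- \frac{9050065876}{63825} \approx -1.418 \cdot 10^{5}$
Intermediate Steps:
$t = - \frac{1}{63825}$ ($t = \frac{1}{-63825} = - \frac{1}{63825} \approx -1.5668 \cdot 10^{-5}$)
$t - \left(-1233\right) \left(-115\right) = - \frac{1}{63825} - \left(-1233\right) \left(-115\right) = - \frac{1}{63825} - 141795 = - \frac{9050065876}{63825}$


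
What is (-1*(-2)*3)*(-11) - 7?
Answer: -73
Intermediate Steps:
(-1*(-2)*3)*(-11) - 7 = (2*3)*(-11) - 7 = 6*(-11) - 7 = -66 - 7 = -73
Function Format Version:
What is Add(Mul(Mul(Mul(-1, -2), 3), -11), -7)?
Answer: -73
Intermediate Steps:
Add(Mul(Mul(Mul(-1, -2), 3), -11), -7) = Add(Mul(Mul(2, 3), -11), -7) = Add(Mul(6, -11), -7) = Add(-66, -7) = -73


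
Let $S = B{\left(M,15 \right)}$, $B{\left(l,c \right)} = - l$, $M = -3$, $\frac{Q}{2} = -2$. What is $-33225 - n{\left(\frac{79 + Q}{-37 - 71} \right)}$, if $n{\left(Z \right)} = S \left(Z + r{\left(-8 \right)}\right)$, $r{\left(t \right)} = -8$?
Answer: $- \frac{398387}{12} \approx -33199.0$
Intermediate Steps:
$Q = -4$ ($Q = 2 \left(-2\right) = -4$)
$S = 3$ ($S = \left(-1\right) \left(-3\right) = 3$)
$n{\left(Z \right)} = -24 + 3 Z$ ($n{\left(Z \right)} = 3 \left(Z - 8\right) = 3 \left(-8 + Z\right) = -24 + 3 Z$)
$-33225 - n{\left(\frac{79 + Q}{-37 - 71} \right)} = -33225 - \left(-24 + 3 \frac{79 - 4}{-37 - 71}\right) = -33225 - \left(-24 + 3 \frac{75}{-108}\right) = -33225 - \left(-24 + 3 \cdot 75 \left(- \frac{1}{108}\right)\right) = -33225 - \left(-24 + 3 \left(- \frac{25}{36}\right)\right) = -33225 - \left(-24 - \frac{25}{12}\right) = -33225 - - \frac{313}{12} = -33225 + \frac{313}{12} = - \frac{398387}{12}$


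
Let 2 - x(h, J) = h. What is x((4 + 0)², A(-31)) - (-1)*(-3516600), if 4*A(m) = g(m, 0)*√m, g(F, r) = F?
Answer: -3516614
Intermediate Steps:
A(m) = m^(3/2)/4 (A(m) = (m*√m)/4 = m^(3/2)/4)
x(h, J) = 2 - h
x((4 + 0)², A(-31)) - (-1)*(-3516600) = (2 - (4 + 0)²) - (-1)*(-3516600) = (2 - 1*4²) - 1*3516600 = (2 - 1*16) - 3516600 = (2 - 16) - 3516600 = -14 - 3516600 = -3516614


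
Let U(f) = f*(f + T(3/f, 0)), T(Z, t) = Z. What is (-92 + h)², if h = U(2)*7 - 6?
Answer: 2401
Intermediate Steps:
U(f) = f*(f + 3/f)
h = 43 (h = (3 + 2²)*7 - 6 = (3 + 4)*7 - 6 = 7*7 - 6 = 49 - 6 = 43)
(-92 + h)² = (-92 + 43)² = (-49)² = 2401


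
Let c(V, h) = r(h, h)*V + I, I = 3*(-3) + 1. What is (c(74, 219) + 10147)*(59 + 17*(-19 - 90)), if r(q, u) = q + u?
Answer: -76336494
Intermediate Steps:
I = -8 (I = -9 + 1 = -8)
c(V, h) = -8 + 2*V*h (c(V, h) = (h + h)*V - 8 = (2*h)*V - 8 = 2*V*h - 8 = -8 + 2*V*h)
(c(74, 219) + 10147)*(59 + 17*(-19 - 90)) = ((-8 + 2*74*219) + 10147)*(59 + 17*(-19 - 90)) = ((-8 + 32412) + 10147)*(59 + 17*(-109)) = (32404 + 10147)*(59 - 1853) = 42551*(-1794) = -76336494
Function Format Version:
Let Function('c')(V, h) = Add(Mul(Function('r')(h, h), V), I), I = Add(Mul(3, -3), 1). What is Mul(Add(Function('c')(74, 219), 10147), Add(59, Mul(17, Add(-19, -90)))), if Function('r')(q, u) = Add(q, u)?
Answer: -76336494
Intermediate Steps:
I = -8 (I = Add(-9, 1) = -8)
Function('c')(V, h) = Add(-8, Mul(2, V, h)) (Function('c')(V, h) = Add(Mul(Add(h, h), V), -8) = Add(Mul(Mul(2, h), V), -8) = Add(Mul(2, V, h), -8) = Add(-8, Mul(2, V, h)))
Mul(Add(Function('c')(74, 219), 10147), Add(59, Mul(17, Add(-19, -90)))) = Mul(Add(Add(-8, Mul(2, 74, 219)), 10147), Add(59, Mul(17, Add(-19, -90)))) = Mul(Add(Add(-8, 32412), 10147), Add(59, Mul(17, -109))) = Mul(Add(32404, 10147), Add(59, -1853)) = Mul(42551, -1794) = -76336494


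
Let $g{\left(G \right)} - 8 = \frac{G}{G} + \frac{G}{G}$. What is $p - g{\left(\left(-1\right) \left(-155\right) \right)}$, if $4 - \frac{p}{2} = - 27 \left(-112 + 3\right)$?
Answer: $-5888$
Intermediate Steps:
$p = -5878$ ($p = 8 - 2 \left(- 27 \left(-112 + 3\right)\right) = 8 - 2 \left(\left(-27\right) \left(-109\right)\right) = 8 - 5886 = -5878$)
$g{\left(G \right)} = 10$ ($g{\left(G \right)} = 8 + \left(\frac{G}{G} + \frac{G}{G}\right) = 8 + \left(1 + 1\right) = 8 + 2 = 10$)
$p - g{\left(\left(-1\right) \left(-155\right) \right)} = -5878 - 10 = -5888$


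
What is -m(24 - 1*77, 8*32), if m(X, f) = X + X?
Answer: 106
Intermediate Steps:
m(X, f) = 2*X
-m(24 - 1*77, 8*32) = -2*(24 - 1*77) = -2*(24 - 77) = -2*(-53) = -1*(-106) = 106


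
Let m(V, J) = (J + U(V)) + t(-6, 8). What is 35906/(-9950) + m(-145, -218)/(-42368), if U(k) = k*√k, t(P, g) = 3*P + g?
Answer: -189874601/52695200 + 145*I*√145/42368 ≈ -3.6033 + 0.041211*I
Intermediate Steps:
t(P, g) = g + 3*P
U(k) = k^(3/2)
m(V, J) = -10 + J + V^(3/2) (m(V, J) = (J + V^(3/2)) + (8 + 3*(-6)) = (J + V^(3/2)) + (8 - 18) = (J + V^(3/2)) - 10 = -10 + J + V^(3/2))
35906/(-9950) + m(-145, -218)/(-42368) = 35906/(-9950) + (-10 - 218 + (-145)^(3/2))/(-42368) = 35906*(-1/9950) + (-10 - 218 - 145*I*√145)*(-1/42368) = -17953/4975 + (-228 - 145*I*√145)*(-1/42368) = -17953/4975 + (57/10592 + 145*I*√145/42368) = -189874601/52695200 + 145*I*√145/42368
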